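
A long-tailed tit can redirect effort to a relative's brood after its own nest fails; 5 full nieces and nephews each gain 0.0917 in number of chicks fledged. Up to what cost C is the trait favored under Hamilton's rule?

r to a full niece or nephew = 0.25 (full aunt/uncle↔niece/nephew: two paths of length 3 through the shared grandparent pair: r = 2·(1/2)^3 = 1/4).
Hamilton's rule: n·r·B > C, so the trait is favored while C < n·r·B = 5·0.25·0.0917 = 0.114625.

0.114625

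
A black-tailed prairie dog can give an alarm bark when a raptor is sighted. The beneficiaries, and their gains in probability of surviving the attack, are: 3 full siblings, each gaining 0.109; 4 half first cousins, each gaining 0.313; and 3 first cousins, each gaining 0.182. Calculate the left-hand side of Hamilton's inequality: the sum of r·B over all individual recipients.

r to a full sibling = 1/2 (full sibs share both parents — two paths of length 2: r = 2·(1/2)^2 = 1/2).
r to a half first cousin = 0.0625 (half first cousins share one grandparent — one path of length 4: r = (1/2)^4 = 1/16).
r to a first cousin = 0.125 (first cousins share one grandparent pair — two paths of length 4: r = 2·(1/2)^4 = 1/8).
Summing one r·B term per recipient: 3·0.5·0.109 + 4·0.0625·0.313 + 3·0.125·0.182 = 0.31.

0.31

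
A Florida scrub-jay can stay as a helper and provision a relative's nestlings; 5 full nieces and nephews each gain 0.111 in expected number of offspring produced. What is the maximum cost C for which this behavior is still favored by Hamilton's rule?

r to a full niece or nephew = 0.25 (full aunt/uncle↔niece/nephew: two paths of length 3 through the shared grandparent pair: r = 2·(1/2)^3 = 1/4).
Hamilton's rule: n·r·B > C, so the trait is favored while C < n·r·B = 5·0.25·0.111 = 0.13875.

0.13875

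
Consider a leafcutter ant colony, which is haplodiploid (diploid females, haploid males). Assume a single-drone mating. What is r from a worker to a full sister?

0.75

Haplodiploid full sisters inherit their father's entire haploid genome identically (contributing 1/2) and on average half of their mother's contribution (1/2 · 1/2 = 1/4); r = 1/2 + 1/4 = 3/4.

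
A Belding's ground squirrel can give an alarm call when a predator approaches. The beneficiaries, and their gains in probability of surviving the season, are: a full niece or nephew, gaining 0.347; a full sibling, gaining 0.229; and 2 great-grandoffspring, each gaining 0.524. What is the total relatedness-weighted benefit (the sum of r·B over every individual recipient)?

r to a full niece or nephew = 0.25 (full aunt/uncle↔niece/nephew: two paths of length 3 through the shared grandparent pair: r = 2·(1/2)^3 = 1/4).
r to a full sibling = 0.5 (full sibs share both parents — two paths of length 2: r = 2·(1/2)^2 = 1/2).
r to a great-grandoffspring = 0.125 (three parent–offspring links: r = (1/2)^3 = 1/8).
Summing one r·B term per recipient: 1·0.25·0.347 + 1·0.5·0.229 + 2·0.125·0.524 = 0.33225.

0.33225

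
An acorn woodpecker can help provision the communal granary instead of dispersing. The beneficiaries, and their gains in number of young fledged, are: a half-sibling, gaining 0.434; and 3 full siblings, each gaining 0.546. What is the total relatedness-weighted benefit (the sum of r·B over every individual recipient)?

0.9275

r to a half-sibling = 0.25 (half-sibs share one parent — one path of length 2: r = (1/2)^2 = 1/4).
r to a full sibling = 1/2 (full sibs share both parents — two paths of length 2: r = 2·(1/2)^2 = 1/2).
Summing one r·B term per recipient: 1·0.25·0.434 + 3·0.5·0.546 = 0.9275.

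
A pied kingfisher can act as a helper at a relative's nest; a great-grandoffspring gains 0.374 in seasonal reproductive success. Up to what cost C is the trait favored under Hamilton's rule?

r to a great-grandoffspring = 0.125 (three parent–offspring links: r = (1/2)^3 = 1/8).
Hamilton's rule: n·r·B > C, so the trait is favored while C < n·r·B = 1·0.125·0.374 = 0.04675.

0.04675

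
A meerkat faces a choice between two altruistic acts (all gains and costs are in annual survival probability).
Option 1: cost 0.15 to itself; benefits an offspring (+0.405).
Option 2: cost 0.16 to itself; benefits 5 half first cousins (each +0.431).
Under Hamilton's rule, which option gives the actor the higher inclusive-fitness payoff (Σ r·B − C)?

Option 1: r to an offspring = 0.5.
Option 1: Σ r·B − C = (1·0.5·0.405) − 0.15 = 0.0525.
Option 2: r to a half first cousin = 0.0625.
Option 2: Σ r·B − C = (5·0.0625·0.431) − 0.16 = -0.0253125.
Option 1 has the higher net inclusive-fitness payoff.

Option 1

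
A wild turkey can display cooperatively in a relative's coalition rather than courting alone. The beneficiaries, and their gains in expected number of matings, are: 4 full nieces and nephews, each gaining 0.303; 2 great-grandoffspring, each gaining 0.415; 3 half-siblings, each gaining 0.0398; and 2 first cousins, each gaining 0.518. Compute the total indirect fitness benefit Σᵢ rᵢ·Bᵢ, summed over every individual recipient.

0.5661

r to a full niece or nephew = 0.25 (full aunt/uncle↔niece/nephew: two paths of length 3 through the shared grandparent pair: r = 2·(1/2)^3 = 1/4).
r to a great-grandoffspring = 1/8 (three parent–offspring links: r = (1/2)^3 = 1/8).
r to a half-sibling = 0.25 (half-sibs share one parent — one path of length 2: r = (1/2)^2 = 1/4).
r to a first cousin = 1/8 (first cousins share one grandparent pair — two paths of length 4: r = 2·(1/2)^4 = 1/8).
Summing one r·B term per recipient: 4·0.25·0.303 + 2·0.125·0.415 + 3·0.25·0.0398 + 2·0.125·0.518 = 0.5661.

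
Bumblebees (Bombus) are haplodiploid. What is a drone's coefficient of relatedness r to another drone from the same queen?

0.5

Haploid brothers each carry a random half of the queen's diploid genome, so on average they share half: r = 1/2.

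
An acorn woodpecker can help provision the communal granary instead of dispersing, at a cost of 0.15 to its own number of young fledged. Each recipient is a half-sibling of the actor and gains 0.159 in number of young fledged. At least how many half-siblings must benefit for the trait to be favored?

r to a half-sibling = 0.25 (half-sibs share one parent — one path of length 2: r = (1/2)^2 = 1/4).
Hamilton's rule: n·r·B > C  ⇒  n > C/(r·B) = 0.15/(0.25·0.159) = 3.774.
The smallest integer exceeding 3.774 is 4.

4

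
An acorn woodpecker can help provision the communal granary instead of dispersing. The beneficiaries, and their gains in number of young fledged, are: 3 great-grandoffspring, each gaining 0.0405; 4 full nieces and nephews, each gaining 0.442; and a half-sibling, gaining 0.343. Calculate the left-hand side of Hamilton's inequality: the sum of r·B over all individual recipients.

r to a great-grandoffspring = 0.125 (three parent–offspring links: r = (1/2)^3 = 1/8).
r to a full niece or nephew = 1/4 (full aunt/uncle↔niece/nephew: two paths of length 3 through the shared grandparent pair: r = 2·(1/2)^3 = 1/4).
r to a half-sibling = 0.25 (half-sibs share one parent — one path of length 2: r = (1/2)^2 = 1/4).
Summing one r·B term per recipient: 3·0.125·0.0405 + 4·0.25·0.442 + 1·0.25·0.343 = 0.5429375.

0.5429375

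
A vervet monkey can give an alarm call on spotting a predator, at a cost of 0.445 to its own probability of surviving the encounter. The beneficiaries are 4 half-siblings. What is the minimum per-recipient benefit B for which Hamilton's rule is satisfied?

0.445

r to a half-sibling = 1/4 (half-sibs share one parent — one path of length 2: r = (1/2)^2 = 1/4).
Hamilton's rule with n recipients of equal r: n·r·B > C, so B > C/(n·r) = 0.445/(4·0.25) = 0.445.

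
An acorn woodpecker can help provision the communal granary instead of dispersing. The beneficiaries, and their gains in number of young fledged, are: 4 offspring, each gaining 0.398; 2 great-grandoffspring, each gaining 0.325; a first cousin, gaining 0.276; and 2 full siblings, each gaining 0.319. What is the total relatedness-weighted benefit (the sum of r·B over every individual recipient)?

1.23075

r to an offspring = 0.5 (one parent–offspring link: r = (1/2)^1 = 1/2).
r to a great-grandoffspring = 0.125 (three parent–offspring links: r = (1/2)^3 = 1/8).
r to a first cousin = 1/8 (first cousins share one grandparent pair — two paths of length 4: r = 2·(1/2)^4 = 1/8).
r to a full sibling = 1/2 (full sibs share both parents — two paths of length 2: r = 2·(1/2)^2 = 1/2).
Summing one r·B term per recipient: 4·0.5·0.398 + 2·0.125·0.325 + 1·0.125·0.276 + 2·0.5·0.319 = 1.23075.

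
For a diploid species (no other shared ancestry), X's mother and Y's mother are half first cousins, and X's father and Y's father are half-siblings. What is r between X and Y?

Relatedness sums over independent paths through distinct common ancestors.
X and Y are related in two ways: half second cousins through their mothers (r = 1/64) and half first cousins through their fathers (r = 1/16).
r = 1/64 + 1/16 = 5/64 = 0.078125.

0.078125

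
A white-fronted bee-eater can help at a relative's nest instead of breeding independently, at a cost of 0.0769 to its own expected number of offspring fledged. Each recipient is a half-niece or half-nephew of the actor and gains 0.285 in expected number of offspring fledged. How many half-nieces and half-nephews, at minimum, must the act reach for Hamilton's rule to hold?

3

r to a half-niece or half-nephew = 0.125 (half-aunt/uncle↔niece/nephew: one path of length 3: r = (1/2)^3 = 1/8).
Hamilton's rule: n·r·B > C  ⇒  n > C/(r·B) = 0.0769/(0.125·0.285) = 2.159.
The smallest integer exceeding 2.159 is 3.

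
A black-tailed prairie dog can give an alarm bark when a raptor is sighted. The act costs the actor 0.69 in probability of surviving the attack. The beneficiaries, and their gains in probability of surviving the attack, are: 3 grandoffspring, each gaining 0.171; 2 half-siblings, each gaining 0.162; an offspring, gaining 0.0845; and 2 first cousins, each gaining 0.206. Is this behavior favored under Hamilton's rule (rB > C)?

Hamilton's rule: the trait is favored when the sum of r·B over every recipient exceeds the actor's cost C.
r to a grandoffspring = 1/4 (two parent–offspring links: r = (1/2)^2 = 1/4).
r to a half-sibling = 0.25 (half-sibs share one parent — one path of length 2: r = (1/2)^2 = 1/4).
r to an offspring = 1/2 (one parent–offspring link: r = (1/2)^1 = 1/2).
r to a first cousin = 1/8 (first cousins share one grandparent pair — two paths of length 4: r = 2·(1/2)^4 = 1/8).
Summing one r·B term per recipient: 3·0.25·0.171 + 2·0.25·0.162 + 1·0.5·0.0845 + 2·0.125·0.206 = 0.303.
0.303 < 0.69: the indirect benefit is less than the cost.

No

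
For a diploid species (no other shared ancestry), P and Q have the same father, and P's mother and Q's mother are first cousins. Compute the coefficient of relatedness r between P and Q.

0.28125

Independent pedigree routes through distinct common ancestors add.
P and Q are related in two ways: half-sibs through their shared father (r = 1/4) and second cousins through their mothers (r = 1/32).
r = 1/4 + 1/32 = 0.28125.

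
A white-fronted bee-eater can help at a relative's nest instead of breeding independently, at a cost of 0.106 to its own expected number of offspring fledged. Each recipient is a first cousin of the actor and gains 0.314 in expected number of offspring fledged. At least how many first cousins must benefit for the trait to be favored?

3

r to a first cousin = 1/8 (first cousins share one grandparent pair — two paths of length 4: r = 2·(1/2)^4 = 1/8).
Hamilton's rule: n·r·B > C  ⇒  n > C/(r·B) = 0.106/(0.125·0.314) = 2.701.
The smallest integer exceeding 2.701 is 3.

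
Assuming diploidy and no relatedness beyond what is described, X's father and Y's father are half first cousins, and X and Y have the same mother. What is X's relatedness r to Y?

Relatedness sums over independent paths through distinct common ancestors.
X and Y are related in two ways: half second cousins through their fathers (r = 1/64) and half-sibs through their shared mother (r = 1/4).
r = 1/64 + 1/4 = 17/64 = 0.265625.

0.265625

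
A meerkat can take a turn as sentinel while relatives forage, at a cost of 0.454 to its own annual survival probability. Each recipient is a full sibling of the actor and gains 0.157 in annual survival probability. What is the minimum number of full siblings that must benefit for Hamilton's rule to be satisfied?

r to a full sibling = 0.5 (full sibs share both parents — two paths of length 2: r = 2·(1/2)^2 = 1/2).
Hamilton's rule: n·r·B > C  ⇒  n > C/(r·B) = 0.454/(0.5·0.157) = 5.783.
The smallest integer exceeding 5.783 is 6.

6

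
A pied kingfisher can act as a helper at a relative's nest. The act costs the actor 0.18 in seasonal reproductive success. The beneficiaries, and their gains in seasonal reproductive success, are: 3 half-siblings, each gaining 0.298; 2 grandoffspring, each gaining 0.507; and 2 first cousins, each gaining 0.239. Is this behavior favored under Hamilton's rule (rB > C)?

Yes

Hamilton's rule: the trait is favored when the sum of r·B over every recipient exceeds the actor's cost C.
r to a half-sibling = 1/4 (half-sibs share one parent — one path of length 2: r = (1/2)^2 = 1/4).
r to a grandoffspring = 0.25 (two parent–offspring links: r = (1/2)^2 = 1/4).
r to a first cousin = 1/8 (first cousins share one grandparent pair — two paths of length 4: r = 2·(1/2)^4 = 1/8).
Summing one r·B term per recipient: 3·0.25·0.298 + 2·0.25·0.507 + 2·0.125·0.239 = 0.53675.
0.53675 > 0.18: the indirect benefit exceeds the cost.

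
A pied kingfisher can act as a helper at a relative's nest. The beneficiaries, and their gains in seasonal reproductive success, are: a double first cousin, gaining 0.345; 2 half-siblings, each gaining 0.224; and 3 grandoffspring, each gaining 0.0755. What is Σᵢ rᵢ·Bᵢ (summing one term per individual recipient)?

r to a double first cousin = 0.25 (double first cousins share both grandparent pairs — four paths of length 4: r = 4·(1/2)^4 = 1/4).
r to a half-sibling = 1/4 (half-sibs share one parent — one path of length 2: r = (1/2)^2 = 1/4).
r to a grandoffspring = 0.25 (two parent–offspring links: r = (1/2)^2 = 1/4).
Summing one r·B term per recipient: 1·0.25·0.345 + 2·0.25·0.224 + 3·0.25·0.0755 = 0.254875.

0.254875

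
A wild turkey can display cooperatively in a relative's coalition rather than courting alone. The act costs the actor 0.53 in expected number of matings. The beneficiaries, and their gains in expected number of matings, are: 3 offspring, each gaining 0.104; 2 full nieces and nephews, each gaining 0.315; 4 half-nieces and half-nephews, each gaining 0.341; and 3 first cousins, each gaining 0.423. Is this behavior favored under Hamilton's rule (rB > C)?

Yes

Hamilton's rule: the trait is favored when the sum of r·B over every recipient exceeds the actor's cost C.
r to an offspring = 0.5 (one parent–offspring link: r = (1/2)^1 = 1/2).
r to a full niece or nephew = 0.25 (full aunt/uncle↔niece/nephew: two paths of length 3 through the shared grandparent pair: r = 2·(1/2)^3 = 1/4).
r to a half-niece or half-nephew = 0.125 (half-aunt/uncle↔niece/nephew: one path of length 3: r = (1/2)^3 = 1/8).
r to a first cousin = 1/8 (first cousins share one grandparent pair — two paths of length 4: r = 2·(1/2)^4 = 1/8).
Summing one r·B term per recipient: 3·0.5·0.104 + 2·0.25·0.315 + 4·0.125·0.341 + 3·0.125·0.423 = 0.642625.
0.642625 > 0.53: the indirect benefit exceeds the cost.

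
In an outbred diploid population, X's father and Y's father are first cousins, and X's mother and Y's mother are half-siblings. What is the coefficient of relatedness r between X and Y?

0.09375

Relatedness sums over independent paths through distinct common ancestors.
X and Y are related in two ways: second cousins through their fathers (r = 1/32) and half first cousins through their mothers (r = 1/16).
r = 1/32 + 1/16 = 3/32 = 0.09375.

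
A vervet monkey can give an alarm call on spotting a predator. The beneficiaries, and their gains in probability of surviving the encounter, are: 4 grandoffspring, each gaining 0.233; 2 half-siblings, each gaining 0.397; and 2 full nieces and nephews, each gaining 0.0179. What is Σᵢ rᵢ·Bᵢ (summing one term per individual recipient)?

r to a grandoffspring = 1/4 (two parent–offspring links: r = (1/2)^2 = 1/4).
r to a half-sibling = 0.25 (half-sibs share one parent — one path of length 2: r = (1/2)^2 = 1/4).
r to a full niece or nephew = 1/4 (full aunt/uncle↔niece/nephew: two paths of length 3 through the shared grandparent pair: r = 2·(1/2)^3 = 1/4).
Summing one r·B term per recipient: 4·0.25·0.233 + 2·0.25·0.397 + 2·0.25·0.0179 = 0.44045.

0.44045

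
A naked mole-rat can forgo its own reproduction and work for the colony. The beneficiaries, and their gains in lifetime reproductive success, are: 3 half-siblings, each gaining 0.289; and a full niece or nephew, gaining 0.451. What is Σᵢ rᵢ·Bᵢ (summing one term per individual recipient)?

r to a half-sibling = 0.25 (half-sibs share one parent — one path of length 2: r = (1/2)^2 = 1/4).
r to a full niece or nephew = 0.25 (full aunt/uncle↔niece/nephew: two paths of length 3 through the shared grandparent pair: r = 2·(1/2)^3 = 1/4).
Summing one r·B term per recipient: 3·0.25·0.289 + 1·0.25·0.451 = 0.3295.

0.3295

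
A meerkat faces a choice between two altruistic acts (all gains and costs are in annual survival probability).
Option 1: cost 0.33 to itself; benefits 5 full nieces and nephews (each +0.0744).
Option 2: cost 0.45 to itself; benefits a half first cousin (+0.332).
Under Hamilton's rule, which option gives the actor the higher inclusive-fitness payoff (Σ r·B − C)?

Option 1: r to a full niece or nephew = 0.25.
Option 1: Σ r·B − C = (5·0.25·0.0744) − 0.33 = -0.237.
Option 2: r to a half first cousin = 0.0625.
Option 2: Σ r·B − C = (1·0.0625·0.332) − 0.45 = -0.42925.
Option 1 has the higher net inclusive-fitness payoff.

Option 1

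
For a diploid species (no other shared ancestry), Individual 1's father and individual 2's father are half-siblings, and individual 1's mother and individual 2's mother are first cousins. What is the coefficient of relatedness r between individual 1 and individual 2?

0.09375

Relatedness sums over independent paths through distinct common ancestors.
Individual 1 and individual 2 are related in two ways: half first cousins through their fathers (r = 1/16) and second cousins through their mothers (r = 1/32).
r = 1/16 + 1/32 = 0.09375.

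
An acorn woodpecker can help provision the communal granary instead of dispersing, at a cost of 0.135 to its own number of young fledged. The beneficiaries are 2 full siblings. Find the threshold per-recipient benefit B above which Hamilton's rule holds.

0.135

r to a full sibling = 0.5 (full sibs share both parents — two paths of length 2: r = 2·(1/2)^2 = 1/2).
Hamilton's rule with n recipients of equal r: n·r·B > C, so B > C/(n·r) = 0.135/(2·0.5) = 0.135.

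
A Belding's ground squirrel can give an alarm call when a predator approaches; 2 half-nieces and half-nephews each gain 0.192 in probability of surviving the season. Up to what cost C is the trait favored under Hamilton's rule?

0.048

r to a half-niece or half-nephew = 0.125 (half-aunt/uncle↔niece/nephew: one path of length 3: r = (1/2)^3 = 1/8).
Hamilton's rule: n·r·B > C, so the trait is favored while C < n·r·B = 2·0.125·0.192 = 0.048.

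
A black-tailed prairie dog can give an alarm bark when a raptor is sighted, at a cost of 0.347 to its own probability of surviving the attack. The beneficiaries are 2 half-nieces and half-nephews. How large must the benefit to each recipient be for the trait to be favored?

r to a half-niece or half-nephew = 0.125 (half-aunt/uncle↔niece/nephew: one path of length 3: r = (1/2)^3 = 1/8).
Hamilton's rule with n recipients of equal r: n·r·B > C, so B > C/(n·r) = 0.347/(2·0.125) = 1.388.

1.388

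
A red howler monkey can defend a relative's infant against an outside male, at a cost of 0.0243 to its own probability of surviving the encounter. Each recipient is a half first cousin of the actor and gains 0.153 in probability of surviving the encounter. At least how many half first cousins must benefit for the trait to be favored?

3

r to a half first cousin = 0.0625 (half first cousins share one grandparent — one path of length 4: r = (1/2)^4 = 1/16).
Hamilton's rule: n·r·B > C  ⇒  n > C/(r·B) = 0.0243/(0.0625·0.153) = 2.541.
The smallest integer exceeding 2.541 is 3.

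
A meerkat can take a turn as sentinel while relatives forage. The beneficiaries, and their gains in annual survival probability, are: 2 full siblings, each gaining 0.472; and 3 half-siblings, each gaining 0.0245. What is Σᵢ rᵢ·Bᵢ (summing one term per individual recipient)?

r to a full sibling = 0.5 (full sibs share both parents — two paths of length 2: r = 2·(1/2)^2 = 1/2).
r to a half-sibling = 1/4 (half-sibs share one parent — one path of length 2: r = (1/2)^2 = 1/4).
Summing one r·B term per recipient: 2·0.5·0.472 + 3·0.25·0.0245 = 0.490375.

0.490375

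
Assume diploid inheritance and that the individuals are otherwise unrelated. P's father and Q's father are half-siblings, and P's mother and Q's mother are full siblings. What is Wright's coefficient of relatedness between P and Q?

With two independent routes of shared ancestry, r is the sum of the two contributions.
P and Q are related in two ways: half first cousins through their fathers (r = 1/16) and first cousins through their mothers (r = 1/8).
r = 1/16 + 1/8 = 3/16 = 0.1875.

0.1875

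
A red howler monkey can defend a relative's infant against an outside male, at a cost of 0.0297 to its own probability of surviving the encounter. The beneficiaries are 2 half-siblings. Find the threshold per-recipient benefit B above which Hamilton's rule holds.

0.0594

r to a half-sibling = 0.25 (half-sibs share one parent — one path of length 2: r = (1/2)^2 = 1/4).
Hamilton's rule with n recipients of equal r: n·r·B > C, so B > C/(n·r) = 0.0297/(2·0.25) = 0.0594.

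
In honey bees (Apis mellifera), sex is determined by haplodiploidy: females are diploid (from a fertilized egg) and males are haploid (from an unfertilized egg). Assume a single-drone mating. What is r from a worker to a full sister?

0.75

Haplodiploid full sisters inherit their father's entire haploid genome identically (contributing 1/2) and on average half of their mother's contribution (1/2 · 1/2 = 1/4); r = 1/2 + 1/4 = 3/4.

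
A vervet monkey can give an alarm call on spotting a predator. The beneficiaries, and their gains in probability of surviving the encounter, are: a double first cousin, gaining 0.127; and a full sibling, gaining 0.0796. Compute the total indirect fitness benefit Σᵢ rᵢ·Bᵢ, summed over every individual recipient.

r to a double first cousin = 1/4 (double first cousins share both grandparent pairs — four paths of length 4: r = 4·(1/2)^4 = 1/4).
r to a full sibling = 1/2 (full sibs share both parents — two paths of length 2: r = 2·(1/2)^2 = 1/2).
Summing one r·B term per recipient: 1·0.25·0.127 + 1·0.5·0.0796 = 0.07155.

0.07155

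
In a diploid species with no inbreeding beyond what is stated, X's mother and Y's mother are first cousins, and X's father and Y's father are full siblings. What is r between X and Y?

Independent pedigree routes through distinct common ancestors add.
X and Y are related in two ways: second cousins through their mothers (r = 1/32) and first cousins through their fathers (r = 1/8).
r = 1/32 + 1/8 = 0.15625.

0.15625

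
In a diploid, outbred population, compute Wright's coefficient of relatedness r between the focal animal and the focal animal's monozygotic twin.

1

Each parent–offspring link contributes a factor of 1/2, and independent paths through distinct common ancestors add.
Monozygotic twins share every allele identical by descent: r = 1.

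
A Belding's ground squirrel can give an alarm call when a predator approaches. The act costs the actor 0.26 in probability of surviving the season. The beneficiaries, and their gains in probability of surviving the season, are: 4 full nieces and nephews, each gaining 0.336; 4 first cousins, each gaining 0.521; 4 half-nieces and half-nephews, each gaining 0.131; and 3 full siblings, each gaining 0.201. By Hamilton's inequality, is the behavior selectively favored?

Hamilton's rule: the trait is favored when the sum of r·B over every recipient exceeds the actor's cost C.
r to a full niece or nephew = 1/4 (full aunt/uncle↔niece/nephew: two paths of length 3 through the shared grandparent pair: r = 2·(1/2)^3 = 1/4).
r to a first cousin = 1/8 (first cousins share one grandparent pair — two paths of length 4: r = 2·(1/2)^4 = 1/8).
r to a half-niece or half-nephew = 1/8 (half-aunt/uncle↔niece/nephew: one path of length 3: r = (1/2)^3 = 1/8).
r to a full sibling = 1/2 (full sibs share both parents — two paths of length 2: r = 2·(1/2)^2 = 1/2).
Summing one r·B term per recipient: 4·0.25·0.336 + 4·0.125·0.521 + 4·0.125·0.131 + 3·0.5·0.201 = 0.9635.
0.9635 > 0.26: the indirect benefit exceeds the cost.

Yes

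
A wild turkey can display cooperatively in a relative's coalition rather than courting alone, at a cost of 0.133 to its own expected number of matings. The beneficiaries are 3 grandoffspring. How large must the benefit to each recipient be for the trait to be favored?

r to a grandoffspring = 0.25 (two parent–offspring links: r = (1/2)^2 = 1/4).
Hamilton's rule with n recipients of equal r: n·r·B > C, so B > C/(n·r) = 0.133/(3·0.25) = 0.1773.

0.1773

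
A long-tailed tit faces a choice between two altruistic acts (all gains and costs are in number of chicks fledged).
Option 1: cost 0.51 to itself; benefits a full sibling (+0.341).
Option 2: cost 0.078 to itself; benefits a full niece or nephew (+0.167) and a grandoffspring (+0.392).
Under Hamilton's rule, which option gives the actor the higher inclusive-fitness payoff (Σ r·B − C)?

Option 2

Option 1: r to a full sibling = 0.5.
Option 1: Σ r·B − C = (1·0.5·0.341) − 0.51 = -0.3395.
Option 2: r to a full niece or nephew = 0.25.
Option 2: r to a grandoffspring = 0.25.
Option 2: Σ r·B − C = (1·0.25·0.167 + 1·0.25·0.392) − 0.078 = 0.06175.
Option 2 has the higher net inclusive-fitness payoff.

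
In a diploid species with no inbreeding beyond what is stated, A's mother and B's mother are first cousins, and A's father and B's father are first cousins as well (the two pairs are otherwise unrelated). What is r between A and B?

Wright's path rule: contributions from independent ancestry routes add.
A and B are related in two ways: second cousins through their mothers (r = 1/32) and second cousins through their fathers (r = 1/32).
r = 1/32 + 1/32 = 1/16 = 0.0625.

0.0625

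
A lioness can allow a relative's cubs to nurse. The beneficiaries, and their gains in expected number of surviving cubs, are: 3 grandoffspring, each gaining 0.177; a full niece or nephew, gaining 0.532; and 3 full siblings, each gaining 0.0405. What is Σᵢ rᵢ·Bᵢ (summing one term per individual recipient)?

0.3265

r to a grandoffspring = 0.25 (two parent–offspring links: r = (1/2)^2 = 1/4).
r to a full niece or nephew = 1/4 (full aunt/uncle↔niece/nephew: two paths of length 3 through the shared grandparent pair: r = 2·(1/2)^3 = 1/4).
r to a full sibling = 1/2 (full sibs share both parents — two paths of length 2: r = 2·(1/2)^2 = 1/2).
Summing one r·B term per recipient: 3·0.25·0.177 + 1·0.25·0.532 + 3·0.5·0.0405 = 0.3265.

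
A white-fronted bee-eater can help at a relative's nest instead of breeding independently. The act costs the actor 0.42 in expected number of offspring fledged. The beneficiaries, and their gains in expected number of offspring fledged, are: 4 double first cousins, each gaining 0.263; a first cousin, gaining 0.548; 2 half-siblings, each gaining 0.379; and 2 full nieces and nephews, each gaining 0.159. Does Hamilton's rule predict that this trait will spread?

Yes

Hamilton's rule: the trait is favored when the sum of r·B over every recipient exceeds the actor's cost C.
r to a double first cousin = 1/4 (double first cousins share both grandparent pairs — four paths of length 4: r = 4·(1/2)^4 = 1/4).
r to a first cousin = 0.125 (first cousins share one grandparent pair — two paths of length 4: r = 2·(1/2)^4 = 1/8).
r to a half-sibling = 1/4 (half-sibs share one parent — one path of length 2: r = (1/2)^2 = 1/4).
r to a full niece or nephew = 0.25 (full aunt/uncle↔niece/nephew: two paths of length 3 through the shared grandparent pair: r = 2·(1/2)^3 = 1/4).
Summing one r·B term per recipient: 4·0.25·0.263 + 1·0.125·0.548 + 2·0.25·0.379 + 2·0.25·0.159 = 0.6005.
0.6005 > 0.42: the indirect benefit exceeds the cost.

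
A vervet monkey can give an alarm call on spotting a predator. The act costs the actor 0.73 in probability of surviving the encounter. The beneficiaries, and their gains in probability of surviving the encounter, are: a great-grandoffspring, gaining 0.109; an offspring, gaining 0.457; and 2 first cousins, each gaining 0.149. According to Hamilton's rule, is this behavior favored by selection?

No

Hamilton's rule: the trait is favored when the sum of r·B over every recipient exceeds the actor's cost C.
r to a great-grandoffspring = 1/8 (three parent–offspring links: r = (1/2)^3 = 1/8).
r to an offspring = 0.5 (one parent–offspring link: r = (1/2)^1 = 1/2).
r to a first cousin = 0.125 (first cousins share one grandparent pair — two paths of length 4: r = 2·(1/2)^4 = 1/8).
Summing one r·B term per recipient: 1·0.125·0.109 + 1·0.5·0.457 + 2·0.125·0.149 = 0.279375.
0.279375 < 0.73: the indirect benefit is less than the cost.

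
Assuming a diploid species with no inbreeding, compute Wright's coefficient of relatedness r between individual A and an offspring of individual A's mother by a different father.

0.25

Each parent–offspring link contributes a factor of 1/2, and independent paths through distinct common ancestors add.
Half-sibs share one parent — one path of length 2: r = (1/2)^2 = 1/4.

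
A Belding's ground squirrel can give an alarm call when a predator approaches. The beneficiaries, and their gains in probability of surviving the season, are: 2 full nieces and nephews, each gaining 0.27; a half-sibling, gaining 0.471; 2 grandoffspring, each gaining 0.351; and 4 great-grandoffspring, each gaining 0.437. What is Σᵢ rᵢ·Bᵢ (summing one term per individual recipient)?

r to a full niece or nephew = 1/4 (full aunt/uncle↔niece/nephew: two paths of length 3 through the shared grandparent pair: r = 2·(1/2)^3 = 1/4).
r to a half-sibling = 1/4 (half-sibs share one parent — one path of length 2: r = (1/2)^2 = 1/4).
r to a grandoffspring = 1/4 (two parent–offspring links: r = (1/2)^2 = 1/4).
r to a great-grandoffspring = 1/8 (three parent–offspring links: r = (1/2)^3 = 1/8).
Summing one r·B term per recipient: 2·0.25·0.27 + 1·0.25·0.471 + 2·0.25·0.351 + 4·0.125·0.437 = 0.64675.

0.64675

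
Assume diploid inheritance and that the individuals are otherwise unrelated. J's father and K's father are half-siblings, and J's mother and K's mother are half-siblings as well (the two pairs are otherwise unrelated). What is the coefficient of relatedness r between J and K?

0.125

Relatedness sums over independent paths through distinct common ancestors.
J and K are related in two ways: half first cousins through their fathers (r = 1/16) and half first cousins through their mothers (r = 1/16).
r = 1/16 + 1/16 = 0.125.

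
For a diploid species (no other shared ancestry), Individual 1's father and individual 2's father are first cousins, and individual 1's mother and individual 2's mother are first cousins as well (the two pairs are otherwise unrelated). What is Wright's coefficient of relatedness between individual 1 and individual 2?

0.0625

Independent pedigree routes through distinct common ancestors add.
Individual 1 and individual 2 are related in two ways: second cousins through their fathers (r = 1/32) and second cousins through their mothers (r = 1/32).
r = 1/32 + 1/32 = 0.0625.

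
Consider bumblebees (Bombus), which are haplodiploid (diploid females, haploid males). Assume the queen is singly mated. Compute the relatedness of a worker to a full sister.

0.75

Haplodiploid full sisters inherit their father's entire haploid genome identically (contributing 1/2) and on average half of their mother's contribution (1/2 · 1/2 = 1/4); r = 1/2 + 1/4 = 3/4.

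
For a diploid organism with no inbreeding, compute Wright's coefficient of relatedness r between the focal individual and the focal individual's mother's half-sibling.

0.125

Each parent–offspring link contributes a factor of 1/2, and independent paths through distinct common ancestors add.
Half-aunt/uncle↔niece/nephew: one path of length 3: r = (1/2)^3 = 1/8.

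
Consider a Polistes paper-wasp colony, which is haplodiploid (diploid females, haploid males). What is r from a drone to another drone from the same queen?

Haploid brothers each carry a random half of the queen's diploid genome, so on average they share half: r = 1/2.

0.5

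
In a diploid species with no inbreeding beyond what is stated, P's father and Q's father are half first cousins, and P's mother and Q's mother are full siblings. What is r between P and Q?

With two independent routes of shared ancestry, r is the sum of the two contributions.
P and Q are related in two ways: half second cousins through their fathers (r = 1/64) and first cousins through their mothers (r = 1/8).
r = 1/64 + 1/8 = 9/64 = 0.140625.

0.140625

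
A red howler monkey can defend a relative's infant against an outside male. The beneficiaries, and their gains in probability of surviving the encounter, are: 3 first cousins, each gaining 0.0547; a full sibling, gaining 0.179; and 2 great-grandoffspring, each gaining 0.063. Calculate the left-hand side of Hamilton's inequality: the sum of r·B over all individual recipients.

0.1257625

r to a first cousin = 1/8 (first cousins share one grandparent pair — two paths of length 4: r = 2·(1/2)^4 = 1/8).
r to a full sibling = 1/2 (full sibs share both parents — two paths of length 2: r = 2·(1/2)^2 = 1/2).
r to a great-grandoffspring = 0.125 (three parent–offspring links: r = (1/2)^3 = 1/8).
Summing one r·B term per recipient: 3·0.125·0.0547 + 1·0.5·0.179 + 2·0.125·0.063 = 0.1257625.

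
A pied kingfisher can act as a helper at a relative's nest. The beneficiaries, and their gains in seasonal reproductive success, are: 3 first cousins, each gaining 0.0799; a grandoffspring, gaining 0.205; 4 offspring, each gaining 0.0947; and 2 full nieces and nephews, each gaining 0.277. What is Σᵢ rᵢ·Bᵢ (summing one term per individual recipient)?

r to a first cousin = 0.125 (first cousins share one grandparent pair — two paths of length 4: r = 2·(1/2)^4 = 1/8).
r to a grandoffspring = 1/4 (two parent–offspring links: r = (1/2)^2 = 1/4).
r to an offspring = 0.5 (one parent–offspring link: r = (1/2)^1 = 1/2).
r to a full niece or nephew = 0.25 (full aunt/uncle↔niece/nephew: two paths of length 3 through the shared grandparent pair: r = 2·(1/2)^3 = 1/4).
Summing one r·B term per recipient: 3·0.125·0.0799 + 1·0.25·0.205 + 4·0.5·0.0947 + 2·0.25·0.277 = 0.4091125.

0.4091125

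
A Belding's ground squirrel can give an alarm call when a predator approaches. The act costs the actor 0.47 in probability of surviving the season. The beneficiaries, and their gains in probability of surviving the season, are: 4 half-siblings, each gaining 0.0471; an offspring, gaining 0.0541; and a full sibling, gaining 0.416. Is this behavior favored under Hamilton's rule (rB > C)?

No

Hamilton's rule: the trait is favored when the sum of r·B over every recipient exceeds the actor's cost C.
r to a half-sibling = 1/4 (half-sibs share one parent — one path of length 2: r = (1/2)^2 = 1/4).
r to an offspring = 0.5 (one parent–offspring link: r = (1/2)^1 = 1/2).
r to a full sibling = 1/2 (full sibs share both parents — two paths of length 2: r = 2·(1/2)^2 = 1/2).
Summing one r·B term per recipient: 4·0.25·0.0471 + 1·0.5·0.0541 + 1·0.5·0.416 = 0.28215.
0.28215 < 0.47: the indirect benefit is less than the cost.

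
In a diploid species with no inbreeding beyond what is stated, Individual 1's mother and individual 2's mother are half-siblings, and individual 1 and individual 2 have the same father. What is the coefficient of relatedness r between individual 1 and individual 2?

Relatedness sums over independent paths through distinct common ancestors.
Individual 1 and individual 2 are related in two ways: half first cousins through their mothers (r = 1/16) and half-sibs through their shared father (r = 1/4).
r = 1/16 + 1/4 = 5/16 = 0.3125.

0.3125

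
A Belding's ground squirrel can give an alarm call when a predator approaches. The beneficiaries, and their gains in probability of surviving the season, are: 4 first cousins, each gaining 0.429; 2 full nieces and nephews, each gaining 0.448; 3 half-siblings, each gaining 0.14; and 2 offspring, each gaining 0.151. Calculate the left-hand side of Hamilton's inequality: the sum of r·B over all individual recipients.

r to a first cousin = 1/8 (first cousins share one grandparent pair — two paths of length 4: r = 2·(1/2)^4 = 1/8).
r to a full niece or nephew = 1/4 (full aunt/uncle↔niece/nephew: two paths of length 3 through the shared grandparent pair: r = 2·(1/2)^3 = 1/4).
r to a half-sibling = 0.25 (half-sibs share one parent — one path of length 2: r = (1/2)^2 = 1/4).
r to an offspring = 1/2 (one parent–offspring link: r = (1/2)^1 = 1/2).
Summing one r·B term per recipient: 4·0.125·0.429 + 2·0.25·0.448 + 3·0.25·0.14 + 2·0.5·0.151 = 0.6945.

0.6945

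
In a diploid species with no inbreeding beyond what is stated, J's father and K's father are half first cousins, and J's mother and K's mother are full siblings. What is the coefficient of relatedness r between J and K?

Relatedness sums over independent paths through distinct common ancestors.
J and K are related in two ways: half second cousins through their fathers (r = 1/64) and first cousins through their mothers (r = 1/8).
r = 1/64 + 1/8 = 0.140625.

0.140625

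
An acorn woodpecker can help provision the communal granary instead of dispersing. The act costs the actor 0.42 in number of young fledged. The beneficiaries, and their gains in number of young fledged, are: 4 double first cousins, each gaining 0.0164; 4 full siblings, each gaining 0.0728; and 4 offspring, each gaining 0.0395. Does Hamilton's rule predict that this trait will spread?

No

Hamilton's rule: the trait is favored when the sum of r·B over every recipient exceeds the actor's cost C.
r to a double first cousin = 1/4 (double first cousins share both grandparent pairs — four paths of length 4: r = 4·(1/2)^4 = 1/4).
r to a full sibling = 0.5 (full sibs share both parents — two paths of length 2: r = 2·(1/2)^2 = 1/2).
r to an offspring = 0.5 (one parent–offspring link: r = (1/2)^1 = 1/2).
Summing one r·B term per recipient: 4·0.25·0.0164 + 4·0.5·0.0728 + 4·0.5·0.0395 = 0.241.
0.241 < 0.42: the indirect benefit is less than the cost.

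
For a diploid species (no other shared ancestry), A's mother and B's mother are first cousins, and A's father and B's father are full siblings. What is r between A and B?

With two independent routes of shared ancestry, r is the sum of the two contributions.
A and B are related in two ways: second cousins through their mothers (r = 1/32) and first cousins through their fathers (r = 1/8).
r = 1/32 + 1/8 = 5/32 = 0.15625.

0.15625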